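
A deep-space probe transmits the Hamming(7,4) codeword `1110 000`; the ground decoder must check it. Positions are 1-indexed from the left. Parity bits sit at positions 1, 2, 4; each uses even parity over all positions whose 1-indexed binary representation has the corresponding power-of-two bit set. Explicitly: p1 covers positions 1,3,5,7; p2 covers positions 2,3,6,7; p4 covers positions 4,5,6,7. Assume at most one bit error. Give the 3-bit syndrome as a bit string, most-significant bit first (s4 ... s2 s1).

000

s1: b1⊕b3⊕b5⊕b7 = 1⊕1⊕0⊕0 = 0
s2: b2⊕b3⊕b6⊕b7 = 1⊕1⊕0⊕0 = 0
s4: b4⊕b5⊕b6⊕b7 = 0⊕0⊕0⊕0 = 0
Syndrome (s4...s1) = 000 → position 0 (no error).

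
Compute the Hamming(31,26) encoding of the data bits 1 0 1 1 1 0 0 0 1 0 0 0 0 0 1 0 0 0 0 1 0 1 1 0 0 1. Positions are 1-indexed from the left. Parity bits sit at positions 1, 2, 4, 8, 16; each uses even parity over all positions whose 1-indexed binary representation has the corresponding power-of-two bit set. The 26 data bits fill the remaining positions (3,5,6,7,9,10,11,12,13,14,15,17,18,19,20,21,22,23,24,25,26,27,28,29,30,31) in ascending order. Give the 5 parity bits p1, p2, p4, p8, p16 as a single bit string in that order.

11001

Place data bits at non-power-of-two positions: b3=1, b5=0, b6=1, b7=1, b9=1, b10=0, b11=0, b12=0, b13=1, b14=0, b15=0, b17=0, b18=0, b19=0, b20=1, b21=0, b22=0, b23=0, b24=0, b25=1, b26=0, b27=1, b28=1, b29=0, b30=0, b31=1.
p1 = XOR of data positions {3,5,7,9,11,13,15,17,19,21,23,25,27,29,31} = 1⊕0⊕1⊕1⊕0⊕1⊕0⊕0⊕0⊕0⊕0⊕1⊕1⊕0⊕1 = 1
p2 = XOR of data positions {3,6,7,10,11,14,15,18,19,22,23,26,27,30,31} = 1⊕1⊕1⊕0⊕0⊕0⊕0⊕0⊕0⊕0⊕0⊕0⊕1⊕0⊕1 = 1
p4 = XOR of data positions {5,6,7,12,13,14,15,20,21,22,23,28,29,30,31} = 0⊕1⊕1⊕0⊕1⊕0⊕0⊕1⊕0⊕0⊕0⊕1⊕0⊕0⊕1 = 0
p8 = XOR of data positions {9,10,11,12,13,14,15,24,25,26,27,28,29,30,31} = 1⊕0⊕0⊕0⊕1⊕0⊕0⊕0⊕1⊕0⊕1⊕1⊕0⊕0⊕1 = 0
p16 = XOR of data positions {17,18,19,20,21,22,23,24,25,26,27,28,29,30,31} = 0⊕0⊕0⊕1⊕0⊕0⊕0⊕0⊕1⊕0⊕1⊕1⊕0⊕0⊕1 = 1
Parity bits p1,p2,p4,p8,p16 = 11001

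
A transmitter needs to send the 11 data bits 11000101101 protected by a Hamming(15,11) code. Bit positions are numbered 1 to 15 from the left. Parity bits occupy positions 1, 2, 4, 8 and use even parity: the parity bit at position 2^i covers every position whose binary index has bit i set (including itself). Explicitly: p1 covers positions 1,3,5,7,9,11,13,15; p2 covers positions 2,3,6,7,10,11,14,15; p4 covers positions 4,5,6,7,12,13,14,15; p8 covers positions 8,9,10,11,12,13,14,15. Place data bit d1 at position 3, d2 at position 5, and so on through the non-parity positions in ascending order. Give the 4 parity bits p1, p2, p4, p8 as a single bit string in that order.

0100

Place data bits at non-power-of-two positions: b3=1, b5=1, b6=0, b7=0, b9=0, b10=1, b11=0, b12=1, b13=1, b14=0, b15=1.
p1 = XOR of data positions {3,5,7,9,11,13,15} = 1⊕1⊕0⊕0⊕0⊕1⊕1 = 0
p2 = XOR of data positions {3,6,7,10,11,14,15} = 1⊕0⊕0⊕1⊕0⊕0⊕1 = 1
p4 = XOR of data positions {5,6,7,12,13,14,15} = 1⊕0⊕0⊕1⊕1⊕0⊕1 = 0
p8 = XOR of data positions {9,10,11,12,13,14,15} = 0⊕1⊕0⊕1⊕1⊕0⊕1 = 0
Parity bits p1,p2,p4,p8 = 0100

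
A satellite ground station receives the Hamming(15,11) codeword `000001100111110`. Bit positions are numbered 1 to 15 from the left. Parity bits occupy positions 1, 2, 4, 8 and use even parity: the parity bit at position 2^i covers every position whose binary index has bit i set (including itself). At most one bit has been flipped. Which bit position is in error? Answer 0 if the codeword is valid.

s1: b1⊕b3⊕b5⊕b7⊕b9⊕b11⊕b13⊕b15 = 0⊕0⊕0⊕1⊕0⊕1⊕1⊕0 = 1
s2: b2⊕b3⊕b6⊕b7⊕b10⊕b11⊕b14⊕b15 = 0⊕0⊕1⊕1⊕1⊕1⊕1⊕0 = 1
s4: b4⊕b5⊕b6⊕b7⊕b12⊕b13⊕b14⊕b15 = 0⊕0⊕1⊕1⊕1⊕1⊕1⊕0 = 1
s8: b8⊕b9⊕b10⊕b11⊕b12⊕b13⊕b14⊕b15 = 0⊕0⊕1⊕1⊕1⊕1⊕1⊕0 = 1
Syndrome (s8...s1) = 1111 → position 15.

15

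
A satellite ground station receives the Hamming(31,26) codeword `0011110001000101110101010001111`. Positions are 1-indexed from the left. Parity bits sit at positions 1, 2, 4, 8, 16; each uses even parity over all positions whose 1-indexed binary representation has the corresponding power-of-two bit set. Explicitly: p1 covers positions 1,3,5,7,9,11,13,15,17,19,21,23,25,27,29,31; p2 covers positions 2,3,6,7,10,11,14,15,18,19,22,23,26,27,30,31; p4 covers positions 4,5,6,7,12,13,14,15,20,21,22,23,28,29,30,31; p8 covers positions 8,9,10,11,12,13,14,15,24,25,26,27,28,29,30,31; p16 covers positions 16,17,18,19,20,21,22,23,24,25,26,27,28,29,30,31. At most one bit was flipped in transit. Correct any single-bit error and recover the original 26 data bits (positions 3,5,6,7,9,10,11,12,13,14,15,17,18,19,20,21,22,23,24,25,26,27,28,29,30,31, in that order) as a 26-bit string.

s1: b1⊕b3⊕b5⊕b7⊕b9⊕b11⊕b13⊕b15⊕b17⊕b19⊕b21⊕b23⊕b25⊕b27⊕b29⊕b31 = 0⊕1⊕1⊕0⊕0⊕0⊕0⊕0⊕1⊕0⊕0⊕0⊕0⊕0⊕1⊕1 = 1
s2: b2⊕b3⊕b6⊕b7⊕b10⊕b11⊕b14⊕b15⊕b18⊕b19⊕b22⊕b23⊕b26⊕b27⊕b30⊕b31 = 0⊕1⊕1⊕0⊕1⊕0⊕1⊕0⊕1⊕0⊕1⊕0⊕0⊕0⊕1⊕1 = 0
s4: b4⊕b5⊕b6⊕b7⊕b12⊕b13⊕b14⊕b15⊕b20⊕b21⊕b22⊕b23⊕b28⊕b29⊕b30⊕b31 = 1⊕1⊕1⊕0⊕0⊕0⊕1⊕0⊕1⊕0⊕1⊕0⊕1⊕1⊕1⊕1 = 0
s8: b8⊕b9⊕b10⊕b11⊕b12⊕b13⊕b14⊕b15⊕b24⊕b25⊕b26⊕b27⊕b28⊕b29⊕b30⊕b31 = 0⊕0⊕1⊕0⊕0⊕0⊕1⊕0⊕1⊕0⊕0⊕0⊕1⊕1⊕1⊕1 = 1
s16: b16⊕b17⊕b18⊕b19⊕b20⊕b21⊕b22⊕b23⊕b24⊕b25⊕b26⊕b27⊕b28⊕b29⊕b30⊕b31 = 1⊕1⊕1⊕0⊕1⊕0⊕1⊕0⊕1⊕0⊕0⊕0⊕1⊕1⊕1⊕1 = 0
Syndrome (s16...s1) = 01001 → position 9.
Flip bit 9: corrected codeword = 0011110011000101110101010001111
Data bits at positions 3,5,6,7,9,10,11,12,13,14,15,17,18,19,20,21,22,23,24,25,26,27,28,29,30,31: 11101100010110101010001111

11101100010110101010001111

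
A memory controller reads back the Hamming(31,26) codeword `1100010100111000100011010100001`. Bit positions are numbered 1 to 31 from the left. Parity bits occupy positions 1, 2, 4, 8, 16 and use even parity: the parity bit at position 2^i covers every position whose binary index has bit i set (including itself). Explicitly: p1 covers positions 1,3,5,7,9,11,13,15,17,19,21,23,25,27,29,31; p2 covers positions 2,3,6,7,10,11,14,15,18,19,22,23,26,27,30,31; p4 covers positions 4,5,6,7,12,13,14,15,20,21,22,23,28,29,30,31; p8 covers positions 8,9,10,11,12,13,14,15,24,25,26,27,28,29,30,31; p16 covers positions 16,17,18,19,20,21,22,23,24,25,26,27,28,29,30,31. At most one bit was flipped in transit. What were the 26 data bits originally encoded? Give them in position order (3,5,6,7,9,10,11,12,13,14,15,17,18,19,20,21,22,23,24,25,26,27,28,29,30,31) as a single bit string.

s1: b1⊕b3⊕b5⊕b7⊕b9⊕b11⊕b13⊕b15⊕b17⊕b19⊕b21⊕b23⊕b25⊕b27⊕b29⊕b31 = 1⊕0⊕0⊕0⊕0⊕1⊕1⊕0⊕1⊕0⊕1⊕0⊕0⊕0⊕0⊕1 = 0
s2: b2⊕b3⊕b6⊕b7⊕b10⊕b11⊕b14⊕b15⊕b18⊕b19⊕b22⊕b23⊕b26⊕b27⊕b30⊕b31 = 1⊕0⊕1⊕0⊕0⊕1⊕0⊕0⊕0⊕0⊕1⊕0⊕1⊕0⊕0⊕1 = 0
s4: b4⊕b5⊕b6⊕b7⊕b12⊕b13⊕b14⊕b15⊕b20⊕b21⊕b22⊕b23⊕b28⊕b29⊕b30⊕b31 = 0⊕0⊕1⊕0⊕1⊕1⊕0⊕0⊕0⊕1⊕1⊕0⊕0⊕0⊕0⊕1 = 0
s8: b8⊕b9⊕b10⊕b11⊕b12⊕b13⊕b14⊕b15⊕b24⊕b25⊕b26⊕b27⊕b28⊕b29⊕b30⊕b31 = 1⊕0⊕0⊕1⊕1⊕1⊕0⊕0⊕1⊕0⊕1⊕0⊕0⊕0⊕0⊕1 = 1
s16: b16⊕b17⊕b18⊕b19⊕b20⊕b21⊕b22⊕b23⊕b24⊕b25⊕b26⊕b27⊕b28⊕b29⊕b30⊕b31 = 0⊕1⊕0⊕0⊕0⊕1⊕1⊕0⊕1⊕0⊕1⊕0⊕0⊕0⊕0⊕1 = 0
Syndrome (s16...s1) = 01000 → position 8.
Flip bit 8: corrected codeword = 1100010000111000100011010100001
Data bits at positions 3,5,6,7,9,10,11,12,13,14,15,17,18,19,20,21,22,23,24,25,26,27,28,29,30,31: 00100011100100011010100001

00100011100100011010100001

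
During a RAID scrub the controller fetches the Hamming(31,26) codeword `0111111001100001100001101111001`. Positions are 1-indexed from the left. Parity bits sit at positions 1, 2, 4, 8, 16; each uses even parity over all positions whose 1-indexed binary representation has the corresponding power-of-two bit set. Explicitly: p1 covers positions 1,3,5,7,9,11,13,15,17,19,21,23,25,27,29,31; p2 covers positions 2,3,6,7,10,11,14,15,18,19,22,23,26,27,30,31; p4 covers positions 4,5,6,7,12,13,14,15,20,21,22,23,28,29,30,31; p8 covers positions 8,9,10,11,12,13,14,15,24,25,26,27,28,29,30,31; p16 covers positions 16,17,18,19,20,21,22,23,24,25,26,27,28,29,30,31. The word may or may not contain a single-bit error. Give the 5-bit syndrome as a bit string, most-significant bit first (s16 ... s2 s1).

11011

s1: b1⊕b3⊕b5⊕b7⊕b9⊕b11⊕b13⊕b15⊕b17⊕b19⊕b21⊕b23⊕b25⊕b27⊕b29⊕b31 = 0⊕1⊕1⊕1⊕0⊕1⊕0⊕0⊕1⊕0⊕0⊕1⊕1⊕1⊕0⊕1 = 1
s2: b2⊕b3⊕b6⊕b7⊕b10⊕b11⊕b14⊕b15⊕b18⊕b19⊕b22⊕b23⊕b26⊕b27⊕b30⊕b31 = 1⊕1⊕1⊕1⊕1⊕1⊕0⊕0⊕0⊕0⊕1⊕1⊕1⊕1⊕0⊕1 = 1
s4: b4⊕b5⊕b6⊕b7⊕b12⊕b13⊕b14⊕b15⊕b20⊕b21⊕b22⊕b23⊕b28⊕b29⊕b30⊕b31 = 1⊕1⊕1⊕1⊕0⊕0⊕0⊕0⊕0⊕0⊕1⊕1⊕1⊕0⊕0⊕1 = 0
s8: b8⊕b9⊕b10⊕b11⊕b12⊕b13⊕b14⊕b15⊕b24⊕b25⊕b26⊕b27⊕b28⊕b29⊕b30⊕b31 = 0⊕0⊕1⊕1⊕0⊕0⊕0⊕0⊕0⊕1⊕1⊕1⊕1⊕0⊕0⊕1 = 1
s16: b16⊕b17⊕b18⊕b19⊕b20⊕b21⊕b22⊕b23⊕b24⊕b25⊕b26⊕b27⊕b28⊕b29⊕b30⊕b31 = 1⊕1⊕0⊕0⊕0⊕0⊕1⊕1⊕0⊕1⊕1⊕1⊕1⊕0⊕0⊕1 = 1
Syndrome (s16...s1) = 11011 → position 27.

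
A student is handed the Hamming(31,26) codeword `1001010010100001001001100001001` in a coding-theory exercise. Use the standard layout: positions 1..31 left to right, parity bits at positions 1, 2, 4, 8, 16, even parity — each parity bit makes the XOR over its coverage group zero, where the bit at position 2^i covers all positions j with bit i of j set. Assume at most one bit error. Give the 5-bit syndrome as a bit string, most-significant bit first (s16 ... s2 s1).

00000

s1: b1⊕b3⊕b5⊕b7⊕b9⊕b11⊕b13⊕b15⊕b17⊕b19⊕b21⊕b23⊕b25⊕b27⊕b29⊕b31 = 1⊕0⊕0⊕0⊕1⊕1⊕0⊕0⊕0⊕1⊕0⊕1⊕0⊕0⊕0⊕1 = 0
s2: b2⊕b3⊕b6⊕b7⊕b10⊕b11⊕b14⊕b15⊕b18⊕b19⊕b22⊕b23⊕b26⊕b27⊕b30⊕b31 = 0⊕0⊕1⊕0⊕0⊕1⊕0⊕0⊕0⊕1⊕1⊕1⊕0⊕0⊕0⊕1 = 0
s4: b4⊕b5⊕b6⊕b7⊕b12⊕b13⊕b14⊕b15⊕b20⊕b21⊕b22⊕b23⊕b28⊕b29⊕b30⊕b31 = 1⊕0⊕1⊕0⊕0⊕0⊕0⊕0⊕0⊕0⊕1⊕1⊕1⊕0⊕0⊕1 = 0
s8: b8⊕b9⊕b10⊕b11⊕b12⊕b13⊕b14⊕b15⊕b24⊕b25⊕b26⊕b27⊕b28⊕b29⊕b30⊕b31 = 0⊕1⊕0⊕1⊕0⊕0⊕0⊕0⊕0⊕0⊕0⊕0⊕1⊕0⊕0⊕1 = 0
s16: b16⊕b17⊕b18⊕b19⊕b20⊕b21⊕b22⊕b23⊕b24⊕b25⊕b26⊕b27⊕b28⊕b29⊕b30⊕b31 = 1⊕0⊕0⊕1⊕0⊕0⊕1⊕1⊕0⊕0⊕0⊕0⊕1⊕0⊕0⊕1 = 0
Syndrome (s16...s1) = 00000 → position 0 (no error).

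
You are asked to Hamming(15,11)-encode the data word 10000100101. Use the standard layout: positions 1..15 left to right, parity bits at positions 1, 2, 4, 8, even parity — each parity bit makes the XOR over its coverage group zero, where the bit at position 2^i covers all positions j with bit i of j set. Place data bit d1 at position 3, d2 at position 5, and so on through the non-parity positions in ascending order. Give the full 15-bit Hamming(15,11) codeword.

111000010100101

Place data bits at non-power-of-two positions: b3=1, b5=0, b6=0, b7=0, b9=0, b10=1, b11=0, b12=0, b13=1, b14=0, b15=1.
p1 = XOR of data positions {3,5,7,9,11,13,15} = 1⊕0⊕0⊕0⊕0⊕1⊕1 = 1
p2 = XOR of data positions {3,6,7,10,11,14,15} = 1⊕0⊕0⊕1⊕0⊕0⊕1 = 1
p4 = XOR of data positions {5,6,7,12,13,14,15} = 0⊕0⊕0⊕0⊕1⊕0⊕1 = 0
p8 = XOR of data positions {9,10,11,12,13,14,15} = 0⊕1⊕0⊕0⊕1⊕0⊕1 = 1
Codeword b1..b15 = 111000010100101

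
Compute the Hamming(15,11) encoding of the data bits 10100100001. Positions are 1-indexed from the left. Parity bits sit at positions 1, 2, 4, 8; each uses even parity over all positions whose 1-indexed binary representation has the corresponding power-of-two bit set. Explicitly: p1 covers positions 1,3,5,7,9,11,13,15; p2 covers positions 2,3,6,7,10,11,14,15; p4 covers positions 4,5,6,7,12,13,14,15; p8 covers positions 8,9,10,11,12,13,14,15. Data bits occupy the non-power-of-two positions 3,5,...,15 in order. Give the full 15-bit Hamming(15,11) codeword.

001001000100001

Place data bits at non-power-of-two positions: b3=1, b5=0, b6=1, b7=0, b9=0, b10=1, b11=0, b12=0, b13=0, b14=0, b15=1.
p1 = XOR of data positions {3,5,7,9,11,13,15} = 1⊕0⊕0⊕0⊕0⊕0⊕1 = 0
p2 = XOR of data positions {3,6,7,10,11,14,15} = 1⊕1⊕0⊕1⊕0⊕0⊕1 = 0
p4 = XOR of data positions {5,6,7,12,13,14,15} = 0⊕1⊕0⊕0⊕0⊕0⊕1 = 0
p8 = XOR of data positions {9,10,11,12,13,14,15} = 0⊕1⊕0⊕0⊕0⊕0⊕1 = 0
Codeword b1..b15 = 001001000100001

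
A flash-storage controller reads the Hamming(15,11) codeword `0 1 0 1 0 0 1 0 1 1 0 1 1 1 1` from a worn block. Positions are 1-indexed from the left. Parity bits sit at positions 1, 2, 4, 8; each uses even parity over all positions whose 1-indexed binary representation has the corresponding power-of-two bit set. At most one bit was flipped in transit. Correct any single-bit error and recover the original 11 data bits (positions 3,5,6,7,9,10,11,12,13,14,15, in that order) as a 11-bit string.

00011101111

s1: b1⊕b3⊕b5⊕b7⊕b9⊕b11⊕b13⊕b15 = 0⊕0⊕0⊕1⊕1⊕0⊕1⊕1 = 0
s2: b2⊕b3⊕b6⊕b7⊕b10⊕b11⊕b14⊕b15 = 1⊕0⊕0⊕1⊕1⊕0⊕1⊕1 = 1
s4: b4⊕b5⊕b6⊕b7⊕b12⊕b13⊕b14⊕b15 = 1⊕0⊕0⊕1⊕1⊕1⊕1⊕1 = 0
s8: b8⊕b9⊕b10⊕b11⊕b12⊕b13⊕b14⊕b15 = 0⊕1⊕1⊕0⊕1⊕1⊕1⊕1 = 0
Syndrome (s8...s1) = 0010 → position 2.
Flip bit 2: corrected codeword = 000100101101111
Data bits at positions 3,5,6,7,9,10,11,12,13,14,15: 00011101111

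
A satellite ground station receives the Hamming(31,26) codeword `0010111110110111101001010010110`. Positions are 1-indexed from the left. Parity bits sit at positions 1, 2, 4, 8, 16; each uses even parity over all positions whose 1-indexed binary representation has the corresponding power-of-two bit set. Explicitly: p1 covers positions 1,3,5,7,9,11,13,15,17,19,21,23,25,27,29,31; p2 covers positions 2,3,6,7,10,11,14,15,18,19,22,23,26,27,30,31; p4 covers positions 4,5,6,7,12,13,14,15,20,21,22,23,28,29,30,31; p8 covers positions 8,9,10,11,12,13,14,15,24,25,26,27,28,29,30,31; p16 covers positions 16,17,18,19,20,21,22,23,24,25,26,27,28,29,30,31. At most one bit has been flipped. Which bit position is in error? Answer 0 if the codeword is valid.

4

s1: b1⊕b3⊕b5⊕b7⊕b9⊕b11⊕b13⊕b15⊕b17⊕b19⊕b21⊕b23⊕b25⊕b27⊕b29⊕b31 = 0⊕1⊕1⊕1⊕1⊕1⊕0⊕1⊕1⊕1⊕0⊕0⊕0⊕1⊕1⊕0 = 0
s2: b2⊕b3⊕b6⊕b7⊕b10⊕b11⊕b14⊕b15⊕b18⊕b19⊕b22⊕b23⊕b26⊕b27⊕b30⊕b31 = 0⊕1⊕1⊕1⊕0⊕1⊕1⊕1⊕0⊕1⊕1⊕0⊕0⊕1⊕1⊕0 = 0
s4: b4⊕b5⊕b6⊕b7⊕b12⊕b13⊕b14⊕b15⊕b20⊕b21⊕b22⊕b23⊕b28⊕b29⊕b30⊕b31 = 0⊕1⊕1⊕1⊕1⊕0⊕1⊕1⊕0⊕0⊕1⊕0⊕0⊕1⊕1⊕0 = 1
s8: b8⊕b9⊕b10⊕b11⊕b12⊕b13⊕b14⊕b15⊕b24⊕b25⊕b26⊕b27⊕b28⊕b29⊕b30⊕b31 = 1⊕1⊕0⊕1⊕1⊕0⊕1⊕1⊕1⊕0⊕0⊕1⊕0⊕1⊕1⊕0 = 0
s16: b16⊕b17⊕b18⊕b19⊕b20⊕b21⊕b22⊕b23⊕b24⊕b25⊕b26⊕b27⊕b28⊕b29⊕b30⊕b31 = 1⊕1⊕0⊕1⊕0⊕0⊕1⊕0⊕1⊕0⊕0⊕1⊕0⊕1⊕1⊕0 = 0
Syndrome (s16...s1) = 00100 → position 4.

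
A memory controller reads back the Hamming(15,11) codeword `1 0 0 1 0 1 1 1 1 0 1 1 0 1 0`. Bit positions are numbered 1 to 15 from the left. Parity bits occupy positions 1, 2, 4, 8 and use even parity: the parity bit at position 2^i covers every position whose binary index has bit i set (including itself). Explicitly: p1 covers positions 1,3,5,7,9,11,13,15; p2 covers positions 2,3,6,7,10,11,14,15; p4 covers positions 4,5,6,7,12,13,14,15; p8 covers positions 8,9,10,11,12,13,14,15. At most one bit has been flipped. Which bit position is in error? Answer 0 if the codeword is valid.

s1: b1⊕b3⊕b5⊕b7⊕b9⊕b11⊕b13⊕b15 = 1⊕0⊕0⊕1⊕1⊕1⊕0⊕0 = 0
s2: b2⊕b3⊕b6⊕b7⊕b10⊕b11⊕b14⊕b15 = 0⊕0⊕1⊕1⊕0⊕1⊕1⊕0 = 0
s4: b4⊕b5⊕b6⊕b7⊕b12⊕b13⊕b14⊕b15 = 1⊕0⊕1⊕1⊕1⊕0⊕1⊕0 = 1
s8: b8⊕b9⊕b10⊕b11⊕b12⊕b13⊕b14⊕b15 = 1⊕1⊕0⊕1⊕1⊕0⊕1⊕0 = 1
Syndrome (s8...s1) = 1100 → position 12.

12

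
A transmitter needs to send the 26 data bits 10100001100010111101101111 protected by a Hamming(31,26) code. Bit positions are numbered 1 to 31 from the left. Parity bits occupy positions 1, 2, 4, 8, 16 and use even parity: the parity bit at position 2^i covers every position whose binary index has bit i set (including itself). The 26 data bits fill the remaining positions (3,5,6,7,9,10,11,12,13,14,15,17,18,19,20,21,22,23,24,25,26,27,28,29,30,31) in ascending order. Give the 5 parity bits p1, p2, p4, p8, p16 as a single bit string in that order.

Place data bits at non-power-of-two positions: b3=1, b5=0, b6=1, b7=0, b9=0, b10=0, b11=0, b12=1, b13=1, b14=0, b15=0, b17=0, b18=1, b19=0, b20=1, b21=1, b22=1, b23=1, b24=0, b25=1, b26=1, b27=0, b28=1, b29=1, b30=1, b31=1.
p1 = XOR of data positions {3,5,7,9,11,13,15,17,19,21,23,25,27,29,31} = 1⊕0⊕0⊕0⊕0⊕1⊕0⊕0⊕0⊕1⊕1⊕1⊕0⊕1⊕1 = 1
p2 = XOR of data positions {3,6,7,10,11,14,15,18,19,22,23,26,27,30,31} = 1⊕1⊕0⊕0⊕0⊕0⊕0⊕1⊕0⊕1⊕1⊕1⊕0⊕1⊕1 = 0
p4 = XOR of data positions {5,6,7,12,13,14,15,20,21,22,23,28,29,30,31} = 0⊕1⊕0⊕1⊕1⊕0⊕0⊕1⊕1⊕1⊕1⊕1⊕1⊕1⊕1 = 1
p8 = XOR of data positions {9,10,11,12,13,14,15,24,25,26,27,28,29,30,31} = 0⊕0⊕0⊕1⊕1⊕0⊕0⊕0⊕1⊕1⊕0⊕1⊕1⊕1⊕1 = 0
p16 = XOR of data positions {17,18,19,20,21,22,23,24,25,26,27,28,29,30,31} = 0⊕1⊕0⊕1⊕1⊕1⊕1⊕0⊕1⊕1⊕0⊕1⊕1⊕1⊕1 = 1
Parity bits p1,p2,p4,p8,p16 = 10101

10101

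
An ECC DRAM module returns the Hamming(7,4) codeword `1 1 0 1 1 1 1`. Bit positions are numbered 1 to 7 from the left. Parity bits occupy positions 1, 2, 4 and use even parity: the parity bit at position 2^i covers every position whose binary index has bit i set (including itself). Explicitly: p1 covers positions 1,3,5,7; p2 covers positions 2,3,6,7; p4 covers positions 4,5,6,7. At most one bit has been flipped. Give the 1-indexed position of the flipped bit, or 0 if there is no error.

3

s1: b1⊕b3⊕b5⊕b7 = 1⊕0⊕1⊕1 = 1
s2: b2⊕b3⊕b6⊕b7 = 1⊕0⊕1⊕1 = 1
s4: b4⊕b5⊕b6⊕b7 = 1⊕1⊕1⊕1 = 0
Syndrome (s4...s1) = 011 → position 3.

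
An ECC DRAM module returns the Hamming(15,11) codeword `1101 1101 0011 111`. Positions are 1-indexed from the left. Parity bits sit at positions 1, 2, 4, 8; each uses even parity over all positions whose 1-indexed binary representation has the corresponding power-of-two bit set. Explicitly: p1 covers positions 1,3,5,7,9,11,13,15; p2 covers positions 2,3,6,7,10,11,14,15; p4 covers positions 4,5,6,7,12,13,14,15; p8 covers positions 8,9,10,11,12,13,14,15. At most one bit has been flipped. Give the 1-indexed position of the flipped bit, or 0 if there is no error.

s1: b1⊕b3⊕b5⊕b7⊕b9⊕b11⊕b13⊕b15 = 1⊕0⊕1⊕0⊕0⊕1⊕1⊕1 = 1
s2: b2⊕b3⊕b6⊕b7⊕b10⊕b11⊕b14⊕b15 = 1⊕0⊕1⊕0⊕0⊕1⊕1⊕1 = 1
s4: b4⊕b5⊕b6⊕b7⊕b12⊕b13⊕b14⊕b15 = 1⊕1⊕1⊕0⊕1⊕1⊕1⊕1 = 1
s8: b8⊕b9⊕b10⊕b11⊕b12⊕b13⊕b14⊕b15 = 1⊕0⊕0⊕1⊕1⊕1⊕1⊕1 = 0
Syndrome (s8...s1) = 0111 → position 7.

7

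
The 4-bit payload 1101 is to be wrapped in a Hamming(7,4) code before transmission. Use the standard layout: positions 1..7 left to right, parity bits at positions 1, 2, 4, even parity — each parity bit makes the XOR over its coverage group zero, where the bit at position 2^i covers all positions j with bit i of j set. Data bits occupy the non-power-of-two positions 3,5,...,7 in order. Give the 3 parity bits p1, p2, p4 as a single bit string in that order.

100

Place data bits at non-power-of-two positions: b3=1, b5=1, b6=0, b7=1.
p1 = XOR of data positions {3,5,7} = 1⊕1⊕1 = 1
p2 = XOR of data positions {3,6,7} = 1⊕0⊕1 = 0
p4 = XOR of data positions {5,6,7} = 1⊕0⊕1 = 0
Parity bits p1,p2,p4 = 100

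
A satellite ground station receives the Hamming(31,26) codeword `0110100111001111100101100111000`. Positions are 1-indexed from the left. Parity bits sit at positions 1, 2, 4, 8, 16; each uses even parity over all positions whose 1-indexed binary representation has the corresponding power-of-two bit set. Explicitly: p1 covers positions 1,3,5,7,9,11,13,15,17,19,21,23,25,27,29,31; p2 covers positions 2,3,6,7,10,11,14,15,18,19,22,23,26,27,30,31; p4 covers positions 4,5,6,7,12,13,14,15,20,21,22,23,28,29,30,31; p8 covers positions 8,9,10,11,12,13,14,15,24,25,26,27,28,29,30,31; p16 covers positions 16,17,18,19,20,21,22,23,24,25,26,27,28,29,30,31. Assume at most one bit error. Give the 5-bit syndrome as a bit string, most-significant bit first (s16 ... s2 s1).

s1: b1⊕b3⊕b5⊕b7⊕b9⊕b11⊕b13⊕b15⊕b17⊕b19⊕b21⊕b23⊕b25⊕b27⊕b29⊕b31 = 0⊕1⊕1⊕0⊕1⊕0⊕1⊕1⊕1⊕0⊕0⊕1⊕0⊕1⊕0⊕0 = 0
s2: b2⊕b3⊕b6⊕b7⊕b10⊕b11⊕b14⊕b15⊕b18⊕b19⊕b22⊕b23⊕b26⊕b27⊕b30⊕b31 = 1⊕1⊕0⊕0⊕1⊕0⊕1⊕1⊕0⊕0⊕1⊕1⊕1⊕1⊕0⊕0 = 1
s4: b4⊕b5⊕b6⊕b7⊕b12⊕b13⊕b14⊕b15⊕b20⊕b21⊕b22⊕b23⊕b28⊕b29⊕b30⊕b31 = 0⊕1⊕0⊕0⊕0⊕1⊕1⊕1⊕1⊕0⊕1⊕1⊕1⊕0⊕0⊕0 = 0
s8: b8⊕b9⊕b10⊕b11⊕b12⊕b13⊕b14⊕b15⊕b24⊕b25⊕b26⊕b27⊕b28⊕b29⊕b30⊕b31 = 1⊕1⊕1⊕0⊕0⊕1⊕1⊕1⊕0⊕0⊕1⊕1⊕1⊕0⊕0⊕0 = 1
s16: b16⊕b17⊕b18⊕b19⊕b20⊕b21⊕b22⊕b23⊕b24⊕b25⊕b26⊕b27⊕b28⊕b29⊕b30⊕b31 = 1⊕1⊕0⊕0⊕1⊕0⊕1⊕1⊕0⊕0⊕1⊕1⊕1⊕0⊕0⊕0 = 0
Syndrome (s16...s1) = 01010 → position 10.

01010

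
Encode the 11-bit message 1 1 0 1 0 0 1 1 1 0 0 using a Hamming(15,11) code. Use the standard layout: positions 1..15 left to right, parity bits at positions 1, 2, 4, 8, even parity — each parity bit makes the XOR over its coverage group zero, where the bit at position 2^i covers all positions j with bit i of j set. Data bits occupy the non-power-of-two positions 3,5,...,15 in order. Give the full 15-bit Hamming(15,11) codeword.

Place data bits at non-power-of-two positions: b3=1, b5=1, b6=0, b7=1, b9=0, b10=0, b11=1, b12=1, b13=1, b14=0, b15=0.
p1 = XOR of data positions {3,5,7,9,11,13,15} = 1⊕1⊕1⊕0⊕1⊕1⊕0 = 1
p2 = XOR of data positions {3,6,7,10,11,14,15} = 1⊕0⊕1⊕0⊕1⊕0⊕0 = 1
p4 = XOR of data positions {5,6,7,12,13,14,15} = 1⊕0⊕1⊕1⊕1⊕0⊕0 = 0
p8 = XOR of data positions {9,10,11,12,13,14,15} = 0⊕0⊕1⊕1⊕1⊕0⊕0 = 1
Codeword b1..b15 = 111010110011100

111010110011100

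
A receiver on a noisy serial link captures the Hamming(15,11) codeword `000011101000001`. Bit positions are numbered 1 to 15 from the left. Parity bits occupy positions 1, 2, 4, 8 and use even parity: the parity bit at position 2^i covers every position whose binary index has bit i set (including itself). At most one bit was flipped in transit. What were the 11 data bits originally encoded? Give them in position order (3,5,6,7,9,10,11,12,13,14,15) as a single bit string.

01111000001

s1: b1⊕b3⊕b5⊕b7⊕b9⊕b11⊕b13⊕b15 = 0⊕0⊕1⊕1⊕1⊕0⊕0⊕1 = 0
s2: b2⊕b3⊕b6⊕b7⊕b10⊕b11⊕b14⊕b15 = 0⊕0⊕1⊕1⊕0⊕0⊕0⊕1 = 1
s4: b4⊕b5⊕b6⊕b7⊕b12⊕b13⊕b14⊕b15 = 0⊕1⊕1⊕1⊕0⊕0⊕0⊕1 = 0
s8: b8⊕b9⊕b10⊕b11⊕b12⊕b13⊕b14⊕b15 = 0⊕1⊕0⊕0⊕0⊕0⊕0⊕1 = 0
Syndrome (s8...s1) = 0010 → position 2.
Flip bit 2: corrected codeword = 010011101000001
Data bits at positions 3,5,6,7,9,10,11,12,13,14,15: 01111000001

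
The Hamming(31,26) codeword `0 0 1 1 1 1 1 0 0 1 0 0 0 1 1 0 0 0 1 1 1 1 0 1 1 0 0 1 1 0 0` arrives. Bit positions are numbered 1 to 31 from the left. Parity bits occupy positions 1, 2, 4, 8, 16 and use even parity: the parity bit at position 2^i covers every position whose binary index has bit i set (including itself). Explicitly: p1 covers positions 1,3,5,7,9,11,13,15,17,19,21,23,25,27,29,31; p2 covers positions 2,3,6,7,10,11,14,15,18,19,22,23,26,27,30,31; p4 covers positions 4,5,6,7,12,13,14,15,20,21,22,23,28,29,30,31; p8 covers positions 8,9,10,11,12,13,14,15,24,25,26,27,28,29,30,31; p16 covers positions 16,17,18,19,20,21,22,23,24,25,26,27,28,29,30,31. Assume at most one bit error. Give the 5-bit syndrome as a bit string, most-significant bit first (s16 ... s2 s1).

01100

s1: b1⊕b3⊕b5⊕b7⊕b9⊕b11⊕b13⊕b15⊕b17⊕b19⊕b21⊕b23⊕b25⊕b27⊕b29⊕b31 = 0⊕1⊕1⊕1⊕0⊕0⊕0⊕1⊕0⊕1⊕1⊕0⊕1⊕0⊕1⊕0 = 0
s2: b2⊕b3⊕b6⊕b7⊕b10⊕b11⊕b14⊕b15⊕b18⊕b19⊕b22⊕b23⊕b26⊕b27⊕b30⊕b31 = 0⊕1⊕1⊕1⊕1⊕0⊕1⊕1⊕0⊕1⊕1⊕0⊕0⊕0⊕0⊕0 = 0
s4: b4⊕b5⊕b6⊕b7⊕b12⊕b13⊕b14⊕b15⊕b20⊕b21⊕b22⊕b23⊕b28⊕b29⊕b30⊕b31 = 1⊕1⊕1⊕1⊕0⊕0⊕1⊕1⊕1⊕1⊕1⊕0⊕1⊕1⊕0⊕0 = 1
s8: b8⊕b9⊕b10⊕b11⊕b12⊕b13⊕b14⊕b15⊕b24⊕b25⊕b26⊕b27⊕b28⊕b29⊕b30⊕b31 = 0⊕0⊕1⊕0⊕0⊕0⊕1⊕1⊕1⊕1⊕0⊕0⊕1⊕1⊕0⊕0 = 1
s16: b16⊕b17⊕b18⊕b19⊕b20⊕b21⊕b22⊕b23⊕b24⊕b25⊕b26⊕b27⊕b28⊕b29⊕b30⊕b31 = 0⊕0⊕0⊕1⊕1⊕1⊕1⊕0⊕1⊕1⊕0⊕0⊕1⊕1⊕0⊕0 = 0
Syndrome (s16...s1) = 01100 → position 12.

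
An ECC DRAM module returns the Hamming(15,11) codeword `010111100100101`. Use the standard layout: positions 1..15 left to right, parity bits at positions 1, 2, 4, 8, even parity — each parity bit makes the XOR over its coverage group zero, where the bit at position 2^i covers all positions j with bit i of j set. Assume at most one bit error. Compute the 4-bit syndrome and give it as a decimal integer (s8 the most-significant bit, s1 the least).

s1: b1⊕b3⊕b5⊕b7⊕b9⊕b11⊕b13⊕b15 = 0⊕0⊕1⊕1⊕0⊕0⊕1⊕1 = 0
s2: b2⊕b3⊕b6⊕b7⊕b10⊕b11⊕b14⊕b15 = 1⊕0⊕1⊕1⊕1⊕0⊕0⊕1 = 1
s4: b4⊕b5⊕b6⊕b7⊕b12⊕b13⊕b14⊕b15 = 1⊕1⊕1⊕1⊕0⊕1⊕0⊕1 = 0
s8: b8⊕b9⊕b10⊕b11⊕b12⊕b13⊕b14⊕b15 = 0⊕0⊕1⊕0⊕0⊕1⊕0⊕1 = 1
Syndrome (s8...s1) = 1010 → position 10.

10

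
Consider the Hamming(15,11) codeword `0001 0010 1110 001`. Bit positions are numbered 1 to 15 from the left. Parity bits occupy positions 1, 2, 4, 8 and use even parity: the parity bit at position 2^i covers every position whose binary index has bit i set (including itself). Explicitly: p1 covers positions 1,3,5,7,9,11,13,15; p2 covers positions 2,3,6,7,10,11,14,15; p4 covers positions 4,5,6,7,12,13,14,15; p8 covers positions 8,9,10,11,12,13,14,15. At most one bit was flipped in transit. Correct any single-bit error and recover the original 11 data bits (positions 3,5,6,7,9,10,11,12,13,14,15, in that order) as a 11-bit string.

00011110001

s1: b1⊕b3⊕b5⊕b7⊕b9⊕b11⊕b13⊕b15 = 0⊕0⊕0⊕1⊕1⊕1⊕0⊕1 = 0
s2: b2⊕b3⊕b6⊕b7⊕b10⊕b11⊕b14⊕b15 = 0⊕0⊕0⊕1⊕1⊕1⊕0⊕1 = 0
s4: b4⊕b5⊕b6⊕b7⊕b12⊕b13⊕b14⊕b15 = 1⊕0⊕0⊕1⊕0⊕0⊕0⊕1 = 1
s8: b8⊕b9⊕b10⊕b11⊕b12⊕b13⊕b14⊕b15 = 0⊕1⊕1⊕1⊕0⊕0⊕0⊕1 = 0
Syndrome (s8...s1) = 0100 → position 4.
Flip bit 4: corrected codeword = 000000101110001
Data bits at positions 3,5,6,7,9,10,11,12,13,14,15: 00011110001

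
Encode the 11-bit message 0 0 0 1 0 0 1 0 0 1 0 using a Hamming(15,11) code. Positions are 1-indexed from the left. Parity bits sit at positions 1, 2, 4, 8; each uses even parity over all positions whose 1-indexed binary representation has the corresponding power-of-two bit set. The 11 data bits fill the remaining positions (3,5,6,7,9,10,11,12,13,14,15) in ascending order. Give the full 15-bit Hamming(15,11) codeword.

010000100010010

Place data bits at non-power-of-two positions: b3=0, b5=0, b6=0, b7=1, b9=0, b10=0, b11=1, b12=0, b13=0, b14=1, b15=0.
p1 = XOR of data positions {3,5,7,9,11,13,15} = 0⊕0⊕1⊕0⊕1⊕0⊕0 = 0
p2 = XOR of data positions {3,6,7,10,11,14,15} = 0⊕0⊕1⊕0⊕1⊕1⊕0 = 1
p4 = XOR of data positions {5,6,7,12,13,14,15} = 0⊕0⊕1⊕0⊕0⊕1⊕0 = 0
p8 = XOR of data positions {9,10,11,12,13,14,15} = 0⊕0⊕1⊕0⊕0⊕1⊕0 = 0
Codeword b1..b15 = 010000100010010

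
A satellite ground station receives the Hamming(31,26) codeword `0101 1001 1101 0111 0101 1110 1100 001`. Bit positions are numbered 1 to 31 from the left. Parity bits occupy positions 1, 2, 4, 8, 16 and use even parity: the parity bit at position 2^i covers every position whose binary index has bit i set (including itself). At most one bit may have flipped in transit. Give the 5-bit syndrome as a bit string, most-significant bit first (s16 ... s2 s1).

11011

s1: b1⊕b3⊕b5⊕b7⊕b9⊕b11⊕b13⊕b15⊕b17⊕b19⊕b21⊕b23⊕b25⊕b27⊕b29⊕b31 = 0⊕0⊕1⊕0⊕1⊕0⊕0⊕1⊕0⊕0⊕1⊕1⊕1⊕0⊕0⊕1 = 1
s2: b2⊕b3⊕b6⊕b7⊕b10⊕b11⊕b14⊕b15⊕b18⊕b19⊕b22⊕b23⊕b26⊕b27⊕b30⊕b31 = 1⊕0⊕0⊕0⊕1⊕0⊕1⊕1⊕1⊕0⊕1⊕1⊕1⊕0⊕0⊕1 = 1
s4: b4⊕b5⊕b6⊕b7⊕b12⊕b13⊕b14⊕b15⊕b20⊕b21⊕b22⊕b23⊕b28⊕b29⊕b30⊕b31 = 1⊕1⊕0⊕0⊕1⊕0⊕1⊕1⊕1⊕1⊕1⊕1⊕0⊕0⊕0⊕1 = 0
s8: b8⊕b9⊕b10⊕b11⊕b12⊕b13⊕b14⊕b15⊕b24⊕b25⊕b26⊕b27⊕b28⊕b29⊕b30⊕b31 = 1⊕1⊕1⊕0⊕1⊕0⊕1⊕1⊕0⊕1⊕1⊕0⊕0⊕0⊕0⊕1 = 1
s16: b16⊕b17⊕b18⊕b19⊕b20⊕b21⊕b22⊕b23⊕b24⊕b25⊕b26⊕b27⊕b28⊕b29⊕b30⊕b31 = 1⊕0⊕1⊕0⊕1⊕1⊕1⊕1⊕0⊕1⊕1⊕0⊕0⊕0⊕0⊕1 = 1
Syndrome (s16...s1) = 11011 → position 27.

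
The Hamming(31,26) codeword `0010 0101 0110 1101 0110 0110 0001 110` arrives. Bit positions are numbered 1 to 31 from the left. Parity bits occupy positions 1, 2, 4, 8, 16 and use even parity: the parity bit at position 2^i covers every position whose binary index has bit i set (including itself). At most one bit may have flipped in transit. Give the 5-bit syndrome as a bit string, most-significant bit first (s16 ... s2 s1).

00000

s1: b1⊕b3⊕b5⊕b7⊕b9⊕b11⊕b13⊕b15⊕b17⊕b19⊕b21⊕b23⊕b25⊕b27⊕b29⊕b31 = 0⊕1⊕0⊕0⊕0⊕1⊕1⊕0⊕0⊕1⊕0⊕1⊕0⊕0⊕1⊕0 = 0
s2: b2⊕b3⊕b6⊕b7⊕b10⊕b11⊕b14⊕b15⊕b18⊕b19⊕b22⊕b23⊕b26⊕b27⊕b30⊕b31 = 0⊕1⊕1⊕0⊕1⊕1⊕1⊕0⊕1⊕1⊕1⊕1⊕0⊕0⊕1⊕0 = 0
s4: b4⊕b5⊕b6⊕b7⊕b12⊕b13⊕b14⊕b15⊕b20⊕b21⊕b22⊕b23⊕b28⊕b29⊕b30⊕b31 = 0⊕0⊕1⊕0⊕0⊕1⊕1⊕0⊕0⊕0⊕1⊕1⊕1⊕1⊕1⊕0 = 0
s8: b8⊕b9⊕b10⊕b11⊕b12⊕b13⊕b14⊕b15⊕b24⊕b25⊕b26⊕b27⊕b28⊕b29⊕b30⊕b31 = 1⊕0⊕1⊕1⊕0⊕1⊕1⊕0⊕0⊕0⊕0⊕0⊕1⊕1⊕1⊕0 = 0
s16: b16⊕b17⊕b18⊕b19⊕b20⊕b21⊕b22⊕b23⊕b24⊕b25⊕b26⊕b27⊕b28⊕b29⊕b30⊕b31 = 1⊕0⊕1⊕1⊕0⊕0⊕1⊕1⊕0⊕0⊕0⊕0⊕1⊕1⊕1⊕0 = 0
Syndrome (s16...s1) = 00000 → position 0 (no error).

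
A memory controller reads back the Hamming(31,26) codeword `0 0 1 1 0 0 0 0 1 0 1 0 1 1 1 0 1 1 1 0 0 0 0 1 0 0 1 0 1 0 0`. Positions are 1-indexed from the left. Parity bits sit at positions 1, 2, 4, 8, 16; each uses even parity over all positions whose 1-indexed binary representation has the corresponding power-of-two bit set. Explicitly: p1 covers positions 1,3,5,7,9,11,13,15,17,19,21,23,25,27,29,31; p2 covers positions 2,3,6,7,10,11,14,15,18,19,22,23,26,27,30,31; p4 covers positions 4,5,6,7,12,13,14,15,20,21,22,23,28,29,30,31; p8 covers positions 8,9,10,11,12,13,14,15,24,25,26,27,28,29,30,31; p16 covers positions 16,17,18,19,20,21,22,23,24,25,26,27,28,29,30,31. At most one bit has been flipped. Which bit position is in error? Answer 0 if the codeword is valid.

7

s1: b1⊕b3⊕b5⊕b7⊕b9⊕b11⊕b13⊕b15⊕b17⊕b19⊕b21⊕b23⊕b25⊕b27⊕b29⊕b31 = 0⊕1⊕0⊕0⊕1⊕1⊕1⊕1⊕1⊕1⊕0⊕0⊕0⊕1⊕1⊕0 = 1
s2: b2⊕b3⊕b6⊕b7⊕b10⊕b11⊕b14⊕b15⊕b18⊕b19⊕b22⊕b23⊕b26⊕b27⊕b30⊕b31 = 0⊕1⊕0⊕0⊕0⊕1⊕1⊕1⊕1⊕1⊕0⊕0⊕0⊕1⊕0⊕0 = 1
s4: b4⊕b5⊕b6⊕b7⊕b12⊕b13⊕b14⊕b15⊕b20⊕b21⊕b22⊕b23⊕b28⊕b29⊕b30⊕b31 = 1⊕0⊕0⊕0⊕0⊕1⊕1⊕1⊕0⊕0⊕0⊕0⊕0⊕1⊕0⊕0 = 1
s8: b8⊕b9⊕b10⊕b11⊕b12⊕b13⊕b14⊕b15⊕b24⊕b25⊕b26⊕b27⊕b28⊕b29⊕b30⊕b31 = 0⊕1⊕0⊕1⊕0⊕1⊕1⊕1⊕1⊕0⊕0⊕1⊕0⊕1⊕0⊕0 = 0
s16: b16⊕b17⊕b18⊕b19⊕b20⊕b21⊕b22⊕b23⊕b24⊕b25⊕b26⊕b27⊕b28⊕b29⊕b30⊕b31 = 0⊕1⊕1⊕1⊕0⊕0⊕0⊕0⊕1⊕0⊕0⊕1⊕0⊕1⊕0⊕0 = 0
Syndrome (s16...s1) = 00111 → position 7.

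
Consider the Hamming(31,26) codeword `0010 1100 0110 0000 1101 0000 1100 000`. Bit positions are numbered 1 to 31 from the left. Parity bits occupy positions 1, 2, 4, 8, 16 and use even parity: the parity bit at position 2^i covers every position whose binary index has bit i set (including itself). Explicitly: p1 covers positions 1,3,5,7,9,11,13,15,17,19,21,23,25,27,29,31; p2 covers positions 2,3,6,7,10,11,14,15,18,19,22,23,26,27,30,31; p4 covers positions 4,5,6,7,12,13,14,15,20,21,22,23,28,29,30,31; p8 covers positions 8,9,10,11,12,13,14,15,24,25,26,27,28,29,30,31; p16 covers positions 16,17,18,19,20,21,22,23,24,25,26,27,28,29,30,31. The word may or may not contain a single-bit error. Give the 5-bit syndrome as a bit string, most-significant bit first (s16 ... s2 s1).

s1: b1⊕b3⊕b5⊕b7⊕b9⊕b11⊕b13⊕b15⊕b17⊕b19⊕b21⊕b23⊕b25⊕b27⊕b29⊕b31 = 0⊕1⊕1⊕0⊕0⊕1⊕0⊕0⊕1⊕0⊕0⊕0⊕1⊕0⊕0⊕0 = 1
s2: b2⊕b3⊕b6⊕b7⊕b10⊕b11⊕b14⊕b15⊕b18⊕b19⊕b22⊕b23⊕b26⊕b27⊕b30⊕b31 = 0⊕1⊕1⊕0⊕1⊕1⊕0⊕0⊕1⊕0⊕0⊕0⊕1⊕0⊕0⊕0 = 0
s4: b4⊕b5⊕b6⊕b7⊕b12⊕b13⊕b14⊕b15⊕b20⊕b21⊕b22⊕b23⊕b28⊕b29⊕b30⊕b31 = 0⊕1⊕1⊕0⊕0⊕0⊕0⊕0⊕1⊕0⊕0⊕0⊕0⊕0⊕0⊕0 = 1
s8: b8⊕b9⊕b10⊕b11⊕b12⊕b13⊕b14⊕b15⊕b24⊕b25⊕b26⊕b27⊕b28⊕b29⊕b30⊕b31 = 0⊕0⊕1⊕1⊕0⊕0⊕0⊕0⊕0⊕1⊕1⊕0⊕0⊕0⊕0⊕0 = 0
s16: b16⊕b17⊕b18⊕b19⊕b20⊕b21⊕b22⊕b23⊕b24⊕b25⊕b26⊕b27⊕b28⊕b29⊕b30⊕b31 = 0⊕1⊕1⊕0⊕1⊕0⊕0⊕0⊕0⊕1⊕1⊕0⊕0⊕0⊕0⊕0 = 1
Syndrome (s16...s1) = 10101 → position 21.

10101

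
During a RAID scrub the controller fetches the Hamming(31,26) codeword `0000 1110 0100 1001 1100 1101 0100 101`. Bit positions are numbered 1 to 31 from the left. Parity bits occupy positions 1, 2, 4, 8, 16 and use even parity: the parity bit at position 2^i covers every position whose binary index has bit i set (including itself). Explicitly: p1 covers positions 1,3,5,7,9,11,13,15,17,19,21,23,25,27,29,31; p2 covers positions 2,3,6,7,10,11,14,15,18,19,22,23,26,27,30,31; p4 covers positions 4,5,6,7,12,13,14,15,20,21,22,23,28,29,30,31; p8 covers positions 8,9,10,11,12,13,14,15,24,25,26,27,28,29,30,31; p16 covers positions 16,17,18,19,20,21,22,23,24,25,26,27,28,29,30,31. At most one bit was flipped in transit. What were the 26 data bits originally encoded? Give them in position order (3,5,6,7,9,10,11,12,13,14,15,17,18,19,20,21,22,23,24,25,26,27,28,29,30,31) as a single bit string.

01110100100111011010100101

s1: b1⊕b3⊕b5⊕b7⊕b9⊕b11⊕b13⊕b15⊕b17⊕b19⊕b21⊕b23⊕b25⊕b27⊕b29⊕b31 = 0⊕0⊕1⊕1⊕0⊕0⊕1⊕0⊕1⊕0⊕1⊕0⊕0⊕0⊕1⊕1 = 1
s2: b2⊕b3⊕b6⊕b7⊕b10⊕b11⊕b14⊕b15⊕b18⊕b19⊕b22⊕b23⊕b26⊕b27⊕b30⊕b31 = 0⊕0⊕1⊕1⊕1⊕0⊕0⊕0⊕1⊕0⊕1⊕0⊕1⊕0⊕0⊕1 = 1
s4: b4⊕b5⊕b6⊕b7⊕b12⊕b13⊕b14⊕b15⊕b20⊕b21⊕b22⊕b23⊕b28⊕b29⊕b30⊕b31 = 0⊕1⊕1⊕1⊕0⊕1⊕0⊕0⊕0⊕1⊕1⊕0⊕0⊕1⊕0⊕1 = 0
s8: b8⊕b9⊕b10⊕b11⊕b12⊕b13⊕b14⊕b15⊕b24⊕b25⊕b26⊕b27⊕b28⊕b29⊕b30⊕b31 = 0⊕0⊕1⊕0⊕0⊕1⊕0⊕0⊕1⊕0⊕1⊕0⊕0⊕1⊕0⊕1 = 0
s16: b16⊕b17⊕b18⊕b19⊕b20⊕b21⊕b22⊕b23⊕b24⊕b25⊕b26⊕b27⊕b28⊕b29⊕b30⊕b31 = 1⊕1⊕1⊕0⊕0⊕1⊕1⊕0⊕1⊕0⊕1⊕0⊕0⊕1⊕0⊕1 = 1
Syndrome (s16...s1) = 10011 → position 19.
Flip bit 19: corrected codeword = 0000111001001001111011010100101
Data bits at positions 3,5,6,7,9,10,11,12,13,14,15,17,18,19,20,21,22,23,24,25,26,27,28,29,30,31: 01110100100111011010100101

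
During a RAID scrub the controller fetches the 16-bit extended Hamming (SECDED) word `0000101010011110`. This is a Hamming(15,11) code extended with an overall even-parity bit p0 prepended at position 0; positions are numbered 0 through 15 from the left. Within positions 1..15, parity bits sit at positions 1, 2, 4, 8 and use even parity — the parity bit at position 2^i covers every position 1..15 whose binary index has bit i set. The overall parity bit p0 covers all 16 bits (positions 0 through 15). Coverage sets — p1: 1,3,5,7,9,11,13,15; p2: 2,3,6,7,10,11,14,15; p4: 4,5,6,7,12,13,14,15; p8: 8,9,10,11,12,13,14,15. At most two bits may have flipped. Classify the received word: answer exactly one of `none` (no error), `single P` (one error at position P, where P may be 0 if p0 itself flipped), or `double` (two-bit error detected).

s1: b1⊕b3⊕b5⊕b7⊕b9⊕b11⊕b13⊕b15 = 0⊕0⊕0⊕0⊕0⊕1⊕1⊕0 = 0
s2: b2⊕b3⊕b6⊕b7⊕b10⊕b11⊕b14⊕b15 = 0⊕0⊕1⊕0⊕0⊕1⊕1⊕0 = 1
s4: b4⊕b5⊕b6⊕b7⊕b12⊕b13⊕b14⊕b15 = 1⊕0⊕1⊕0⊕1⊕1⊕1⊕0 = 1
s8: b8⊕b9⊕b10⊕b11⊕b12⊕b13⊕b14⊕b15 = 1⊕0⊕0⊕1⊕1⊕1⊕1⊕0 = 1
Syndrome (s8...s1) = 1110 → position 14.
Overall parity (XOR of all 16 bits, including p0): 0⊕0⊕0⊕0⊕1⊕0⊕1⊕0⊕1⊕0⊕0⊕1⊕1⊕1⊕1⊕0 = 1
Overall=1, syndrome position=14 → single-bit error at position 14.

single 14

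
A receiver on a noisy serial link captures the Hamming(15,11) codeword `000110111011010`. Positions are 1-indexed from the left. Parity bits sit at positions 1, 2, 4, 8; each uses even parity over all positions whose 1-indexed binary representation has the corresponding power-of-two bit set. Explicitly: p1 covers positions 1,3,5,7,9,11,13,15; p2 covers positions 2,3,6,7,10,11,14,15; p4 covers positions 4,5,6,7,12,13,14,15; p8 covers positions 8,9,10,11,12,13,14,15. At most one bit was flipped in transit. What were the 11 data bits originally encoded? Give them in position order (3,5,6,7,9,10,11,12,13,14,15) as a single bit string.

01011011000

s1: b1⊕b3⊕b5⊕b7⊕b9⊕b11⊕b13⊕b15 = 0⊕0⊕1⊕1⊕1⊕1⊕0⊕0 = 0
s2: b2⊕b3⊕b6⊕b7⊕b10⊕b11⊕b14⊕b15 = 0⊕0⊕0⊕1⊕0⊕1⊕1⊕0 = 1
s4: b4⊕b5⊕b6⊕b7⊕b12⊕b13⊕b14⊕b15 = 1⊕1⊕0⊕1⊕1⊕0⊕1⊕0 = 1
s8: b8⊕b9⊕b10⊕b11⊕b12⊕b13⊕b14⊕b15 = 1⊕1⊕0⊕1⊕1⊕0⊕1⊕0 = 1
Syndrome (s8...s1) = 1110 → position 14.
Flip bit 14: corrected codeword = 000110111011000
Data bits at positions 3,5,6,7,9,10,11,12,13,14,15: 01011011000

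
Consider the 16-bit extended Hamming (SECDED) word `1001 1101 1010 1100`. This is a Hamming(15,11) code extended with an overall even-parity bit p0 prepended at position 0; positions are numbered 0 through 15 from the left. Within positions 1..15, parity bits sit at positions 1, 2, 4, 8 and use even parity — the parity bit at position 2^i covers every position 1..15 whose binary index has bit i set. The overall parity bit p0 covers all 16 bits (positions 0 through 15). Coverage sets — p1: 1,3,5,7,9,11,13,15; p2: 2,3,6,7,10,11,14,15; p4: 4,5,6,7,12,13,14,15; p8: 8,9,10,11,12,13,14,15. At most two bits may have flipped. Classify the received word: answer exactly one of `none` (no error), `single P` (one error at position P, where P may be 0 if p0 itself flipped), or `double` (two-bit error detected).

s1: b1⊕b3⊕b5⊕b7⊕b9⊕b11⊕b13⊕b15 = 0⊕1⊕1⊕1⊕0⊕0⊕1⊕0 = 0
s2: b2⊕b3⊕b6⊕b7⊕b10⊕b11⊕b14⊕b15 = 0⊕1⊕0⊕1⊕1⊕0⊕0⊕0 = 1
s4: b4⊕b5⊕b6⊕b7⊕b12⊕b13⊕b14⊕b15 = 1⊕1⊕0⊕1⊕1⊕1⊕0⊕0 = 1
s8: b8⊕b9⊕b10⊕b11⊕b12⊕b13⊕b14⊕b15 = 1⊕0⊕1⊕0⊕1⊕1⊕0⊕0 = 0
Syndrome (s8...s1) = 0110 → position 6.
Overall parity (XOR of all 16 bits, including p0): 1⊕0⊕0⊕1⊕1⊕1⊕0⊕1⊕1⊕0⊕1⊕0⊕1⊕1⊕0⊕0 = 1
Overall=1, syndrome position=6 → single-bit error at position 6.

single 6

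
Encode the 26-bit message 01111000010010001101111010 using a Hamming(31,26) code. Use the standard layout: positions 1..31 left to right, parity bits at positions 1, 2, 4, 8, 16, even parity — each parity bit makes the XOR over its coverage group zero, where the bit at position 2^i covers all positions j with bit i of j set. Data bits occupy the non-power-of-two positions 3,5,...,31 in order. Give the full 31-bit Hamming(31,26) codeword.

0100111110000100010001101111010

Place data bits at non-power-of-two positions: b3=0, b5=1, b6=1, b7=1, b9=1, b10=0, b11=0, b12=0, b13=0, b14=1, b15=0, b17=0, b18=1, b19=0, b20=0, b21=0, b22=1, b23=1, b24=0, b25=1, b26=1, b27=1, b28=1, b29=0, b30=1, b31=0.
p1 = XOR of data positions {3,5,7,9,11,13,15,17,19,21,23,25,27,29,31} = 0⊕1⊕1⊕1⊕0⊕0⊕0⊕0⊕0⊕0⊕1⊕1⊕1⊕0⊕0 = 0
p2 = XOR of data positions {3,6,7,10,11,14,15,18,19,22,23,26,27,30,31} = 0⊕1⊕1⊕0⊕0⊕1⊕0⊕1⊕0⊕1⊕1⊕1⊕1⊕1⊕0 = 1
p4 = XOR of data positions {5,6,7,12,13,14,15,20,21,22,23,28,29,30,31} = 1⊕1⊕1⊕0⊕0⊕1⊕0⊕0⊕0⊕1⊕1⊕1⊕0⊕1⊕0 = 0
p8 = XOR of data positions {9,10,11,12,13,14,15,24,25,26,27,28,29,30,31} = 1⊕0⊕0⊕0⊕0⊕1⊕0⊕0⊕1⊕1⊕1⊕1⊕0⊕1⊕0 = 1
p16 = XOR of data positions {17,18,19,20,21,22,23,24,25,26,27,28,29,30,31} = 0⊕1⊕0⊕0⊕0⊕1⊕1⊕0⊕1⊕1⊕1⊕1⊕0⊕1⊕0 = 0
Codeword b1..b31 = 0100111110000100010001101111010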